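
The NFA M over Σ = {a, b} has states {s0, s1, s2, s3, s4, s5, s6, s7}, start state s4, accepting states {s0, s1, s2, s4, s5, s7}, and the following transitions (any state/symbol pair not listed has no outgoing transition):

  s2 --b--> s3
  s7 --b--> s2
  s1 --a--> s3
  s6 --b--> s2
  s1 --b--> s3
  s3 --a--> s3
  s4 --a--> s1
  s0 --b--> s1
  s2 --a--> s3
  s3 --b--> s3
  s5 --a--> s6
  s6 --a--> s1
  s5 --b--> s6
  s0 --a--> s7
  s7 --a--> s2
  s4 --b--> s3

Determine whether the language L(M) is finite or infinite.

finite

The useful states (reachable from s4 and able to reach an accepting state) are {s1, s4}.
Restricted to these states the transition graph has no cycle, so every accepting path has bounded length and L is finite.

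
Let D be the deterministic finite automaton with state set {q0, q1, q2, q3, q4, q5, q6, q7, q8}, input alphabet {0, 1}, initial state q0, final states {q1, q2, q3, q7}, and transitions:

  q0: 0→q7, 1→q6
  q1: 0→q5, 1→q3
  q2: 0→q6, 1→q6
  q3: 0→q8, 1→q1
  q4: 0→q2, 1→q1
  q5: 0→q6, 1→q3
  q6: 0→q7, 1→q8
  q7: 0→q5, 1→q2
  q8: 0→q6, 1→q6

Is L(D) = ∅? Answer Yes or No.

No

The string 0 is accepted: the run q0 → q7 ends in the accepting state q7.
Since at least one string is accepted, L(D) is not empty.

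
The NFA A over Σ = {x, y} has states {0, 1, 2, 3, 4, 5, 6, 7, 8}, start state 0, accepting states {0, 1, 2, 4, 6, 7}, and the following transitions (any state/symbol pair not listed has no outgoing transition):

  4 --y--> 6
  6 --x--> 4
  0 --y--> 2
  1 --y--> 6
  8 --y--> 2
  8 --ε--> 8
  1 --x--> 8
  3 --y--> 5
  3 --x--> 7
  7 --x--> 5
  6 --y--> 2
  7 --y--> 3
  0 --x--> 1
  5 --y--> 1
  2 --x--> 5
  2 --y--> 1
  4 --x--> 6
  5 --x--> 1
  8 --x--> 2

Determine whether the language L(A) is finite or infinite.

infinite

State 1 is reachable from the start and can reach an accepting state, and it lies on the cycle 1 → 8 → 2 → 1.
Traversing that cycle any number of times yields accepted strings of unbounded length, so the language is infinite.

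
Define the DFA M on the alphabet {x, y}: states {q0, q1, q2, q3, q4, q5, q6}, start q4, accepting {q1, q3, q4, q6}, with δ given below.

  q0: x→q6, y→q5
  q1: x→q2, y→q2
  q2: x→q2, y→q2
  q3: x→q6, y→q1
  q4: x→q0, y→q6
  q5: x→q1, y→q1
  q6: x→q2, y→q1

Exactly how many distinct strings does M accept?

The useful subgraph on states {q0, q1, q4, q5, q6} is acyclic, so L(M) is finite; the longest accepting path visits 4 useful states, giving maximum string length 3.
Counting accepting paths from q4 by length: 1 of length 0, 1 of length 1, 2 of length 2, 3 of length 3. Total 7.

7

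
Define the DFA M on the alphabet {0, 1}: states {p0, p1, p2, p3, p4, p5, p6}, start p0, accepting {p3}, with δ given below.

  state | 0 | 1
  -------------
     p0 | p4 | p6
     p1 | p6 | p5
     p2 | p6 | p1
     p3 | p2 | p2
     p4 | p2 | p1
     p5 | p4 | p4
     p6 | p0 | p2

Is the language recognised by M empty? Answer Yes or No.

The states reachable from the start state are {p0, p1, p2, p4, p5, p6}.
None of the accepting states {p3} is reachable, so no string is accepted and L(M) = ∅.

Yes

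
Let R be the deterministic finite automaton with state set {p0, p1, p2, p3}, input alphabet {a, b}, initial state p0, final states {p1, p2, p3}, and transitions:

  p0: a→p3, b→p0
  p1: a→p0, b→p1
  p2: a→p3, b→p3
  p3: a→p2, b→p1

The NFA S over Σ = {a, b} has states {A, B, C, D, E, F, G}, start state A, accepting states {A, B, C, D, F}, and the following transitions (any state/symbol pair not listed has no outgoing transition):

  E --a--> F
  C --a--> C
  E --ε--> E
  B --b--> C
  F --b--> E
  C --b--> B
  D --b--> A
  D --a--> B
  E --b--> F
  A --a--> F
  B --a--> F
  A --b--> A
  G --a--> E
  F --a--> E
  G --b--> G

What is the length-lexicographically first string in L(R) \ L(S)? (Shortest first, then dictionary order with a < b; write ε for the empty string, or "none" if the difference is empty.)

The string aa is accepted by R but not by S.
No shorter string lies in the difference, and aa is the lexicographically first length-2 string in L(R) \ L(S).

aa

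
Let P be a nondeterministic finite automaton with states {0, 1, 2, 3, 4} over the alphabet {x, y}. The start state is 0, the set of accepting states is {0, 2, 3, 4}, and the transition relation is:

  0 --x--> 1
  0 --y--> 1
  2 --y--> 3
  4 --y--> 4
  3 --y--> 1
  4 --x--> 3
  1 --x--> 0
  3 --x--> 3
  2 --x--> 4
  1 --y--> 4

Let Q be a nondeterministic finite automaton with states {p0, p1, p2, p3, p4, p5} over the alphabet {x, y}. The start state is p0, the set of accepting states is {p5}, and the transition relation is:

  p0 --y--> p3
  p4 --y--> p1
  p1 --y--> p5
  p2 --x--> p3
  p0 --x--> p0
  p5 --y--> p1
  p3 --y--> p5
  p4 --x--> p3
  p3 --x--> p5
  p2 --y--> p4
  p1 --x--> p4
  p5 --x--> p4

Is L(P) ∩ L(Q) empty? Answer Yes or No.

The string yx is accepted by both P and Q.
Hence L(P) ∩ L(Q) ≠ ∅.

No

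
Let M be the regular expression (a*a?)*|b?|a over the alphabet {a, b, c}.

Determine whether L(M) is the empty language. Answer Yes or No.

No

The empty string ε matches the expression, so it belongs to L(M).
Since L(M) contains at least one string, it is not empty.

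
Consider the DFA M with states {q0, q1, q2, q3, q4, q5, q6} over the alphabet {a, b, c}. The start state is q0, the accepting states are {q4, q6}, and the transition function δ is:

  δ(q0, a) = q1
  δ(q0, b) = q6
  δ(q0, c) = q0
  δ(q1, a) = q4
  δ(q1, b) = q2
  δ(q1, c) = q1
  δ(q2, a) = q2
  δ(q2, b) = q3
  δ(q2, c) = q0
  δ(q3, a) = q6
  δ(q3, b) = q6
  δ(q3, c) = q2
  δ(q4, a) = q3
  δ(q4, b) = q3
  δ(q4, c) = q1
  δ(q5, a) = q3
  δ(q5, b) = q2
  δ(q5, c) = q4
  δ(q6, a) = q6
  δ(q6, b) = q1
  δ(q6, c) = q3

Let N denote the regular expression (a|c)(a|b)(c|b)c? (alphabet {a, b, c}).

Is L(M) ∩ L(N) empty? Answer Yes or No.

Converting the expression N to a DFA (subset construction, then merging equivalent states) gives the minimal DFA with states {n0, n1, n2, n3, n4, n5}, start state n0, accepting states {n4, n5} and transitions n0: a→n1, b→n2, c→n1; n1: a→n3, b→n3, c→n2; n2: a→n2, b→n2, c→n2; n3: a→n2, b→n4, c→n4; n4: a→n2, b→n2, c→n5; n5: a→n2, b→n2, c→n2.
Exploring the product automaton M × N from the start pair (q0, n0), following both machines on each input symbol, reaches 20 state pairs: (q0, n0), (q1, n1), (q6, n2), (q0, n1), (q4, n3), (q2, n3), (q1, n2), (q3, n2), (q1, n3), (q6, n3), (q0, n2), (q3, n4), (q1, n4), (q2, n2), (q0, n4), (q4, n2), (q2, n4), (q2, n5), (q1, n5), (q0, n5).
M accepts in {q4, q6} and N accepts in {n4, n5}; no reachable pair has both components accepting, so no string drives both machines to acceptance simultaneously and L(M) ∩ L(N) = ∅.
So no string is accepted by both, and the intersection is empty.

Yes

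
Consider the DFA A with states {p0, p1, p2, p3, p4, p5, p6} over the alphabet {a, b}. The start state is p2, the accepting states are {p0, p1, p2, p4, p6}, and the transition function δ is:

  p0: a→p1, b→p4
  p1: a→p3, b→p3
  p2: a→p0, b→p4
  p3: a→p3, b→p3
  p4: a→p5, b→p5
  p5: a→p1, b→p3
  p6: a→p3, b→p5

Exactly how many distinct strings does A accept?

9

The useful subgraph on states {p0, p1, p2, p4, p5} is acyclic, so L(A) is finite; the longest accepting path visits 5 useful states, giving maximum string length 4.
Counting accepting paths from p2 by length: 1 of length 0, 2 of length 1, 2 of length 2, 2 of length 3, 2 of length 4. Total 9.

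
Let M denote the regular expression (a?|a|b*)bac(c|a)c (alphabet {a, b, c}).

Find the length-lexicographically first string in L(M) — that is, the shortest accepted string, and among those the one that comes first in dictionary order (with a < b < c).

By inspection of the expression, no string of length less than 5 matches, and bacac is the lexicographically first match of length 5.

bacac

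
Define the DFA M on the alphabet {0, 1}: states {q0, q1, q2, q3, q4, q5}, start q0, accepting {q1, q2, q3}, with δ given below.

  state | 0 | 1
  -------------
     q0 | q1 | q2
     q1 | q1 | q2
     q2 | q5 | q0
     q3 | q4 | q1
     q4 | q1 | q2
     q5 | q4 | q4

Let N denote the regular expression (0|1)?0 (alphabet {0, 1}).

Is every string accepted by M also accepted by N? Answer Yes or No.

No

The string 1 is in L(M) but not in L(N).
So L(M) ⊄ L(N).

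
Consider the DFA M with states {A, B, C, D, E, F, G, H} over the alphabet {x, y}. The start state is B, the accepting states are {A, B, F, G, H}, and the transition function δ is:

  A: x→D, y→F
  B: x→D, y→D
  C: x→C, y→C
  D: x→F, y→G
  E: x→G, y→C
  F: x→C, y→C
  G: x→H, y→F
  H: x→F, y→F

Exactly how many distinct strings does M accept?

The useful subgraph on states {B, D, F, G, H} is acyclic, so L(M) is finite; the longest accepting path visits 5 useful states, giving maximum string length 4.
Counting accepting paths from B by length: 1 of length 0, 4 of length 2, 4 of length 3, 4 of length 4. Total 13.

13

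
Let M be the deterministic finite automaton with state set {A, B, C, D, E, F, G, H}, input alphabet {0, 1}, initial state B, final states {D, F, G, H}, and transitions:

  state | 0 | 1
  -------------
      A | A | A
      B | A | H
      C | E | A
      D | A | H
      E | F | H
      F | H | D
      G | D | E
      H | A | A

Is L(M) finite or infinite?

finite

The useful states (reachable from B and able to reach an accepting state) are {B, H}.
Restricted to these states the transition graph has no cycle, so every accepting path has bounded length and L is finite.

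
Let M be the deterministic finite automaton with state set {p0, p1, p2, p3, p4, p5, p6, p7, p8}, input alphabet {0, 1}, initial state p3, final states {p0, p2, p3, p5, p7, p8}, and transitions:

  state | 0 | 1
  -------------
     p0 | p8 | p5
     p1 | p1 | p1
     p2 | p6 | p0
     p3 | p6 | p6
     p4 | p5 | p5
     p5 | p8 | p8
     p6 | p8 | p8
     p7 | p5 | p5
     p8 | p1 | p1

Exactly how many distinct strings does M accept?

5

The useful subgraph on states {p3, p6, p8} is acyclic, so L(M) is finite; the longest accepting path visits 3 useful states, giving maximum string length 2.
Counting accepting paths from p3 by length: 1 of length 0, 4 of length 2. Total 5.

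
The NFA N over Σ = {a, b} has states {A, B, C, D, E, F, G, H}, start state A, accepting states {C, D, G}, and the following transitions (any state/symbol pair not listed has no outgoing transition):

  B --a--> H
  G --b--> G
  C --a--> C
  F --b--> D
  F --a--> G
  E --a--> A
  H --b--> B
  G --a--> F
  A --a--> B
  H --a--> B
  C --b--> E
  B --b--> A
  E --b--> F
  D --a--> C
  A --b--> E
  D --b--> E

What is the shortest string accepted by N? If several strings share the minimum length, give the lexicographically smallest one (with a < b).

A breadth-first search from A reaches an accepting state first via the path A → E → F → G on input bba.
No string of length < 3 is accepted (BFS exhausts all shorter strings without reaching an accepting state), and bba is the lexicographically least accepting string of length 3.

bba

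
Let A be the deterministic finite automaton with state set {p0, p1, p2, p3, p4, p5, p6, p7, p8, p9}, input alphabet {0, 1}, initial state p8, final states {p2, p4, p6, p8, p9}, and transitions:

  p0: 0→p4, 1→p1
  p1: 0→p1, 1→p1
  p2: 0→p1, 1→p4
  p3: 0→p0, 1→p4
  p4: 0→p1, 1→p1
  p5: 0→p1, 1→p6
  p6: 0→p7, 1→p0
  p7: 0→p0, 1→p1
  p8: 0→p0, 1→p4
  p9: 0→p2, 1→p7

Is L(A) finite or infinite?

The useful states (reachable from p8 and able to reach an accepting state) are {p0, p4, p8}.
Restricted to these states the transition graph has no cycle, so every accepting path has bounded length and L is finite.

finite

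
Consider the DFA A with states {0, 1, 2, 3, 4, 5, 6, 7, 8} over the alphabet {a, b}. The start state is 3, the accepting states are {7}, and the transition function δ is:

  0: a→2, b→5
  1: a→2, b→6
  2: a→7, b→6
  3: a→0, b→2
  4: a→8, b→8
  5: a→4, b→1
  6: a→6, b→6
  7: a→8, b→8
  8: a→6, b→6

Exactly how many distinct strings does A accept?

The useful subgraph on states {0, 1, 2, 3, 5, 7} is acyclic, so L(A) is finite; the longest accepting path visits 6 useful states, giving maximum string length 5.
Counting accepting paths from 3 by length: 1 of length 2, 1 of length 3, 1 of length 5. Total 3.

3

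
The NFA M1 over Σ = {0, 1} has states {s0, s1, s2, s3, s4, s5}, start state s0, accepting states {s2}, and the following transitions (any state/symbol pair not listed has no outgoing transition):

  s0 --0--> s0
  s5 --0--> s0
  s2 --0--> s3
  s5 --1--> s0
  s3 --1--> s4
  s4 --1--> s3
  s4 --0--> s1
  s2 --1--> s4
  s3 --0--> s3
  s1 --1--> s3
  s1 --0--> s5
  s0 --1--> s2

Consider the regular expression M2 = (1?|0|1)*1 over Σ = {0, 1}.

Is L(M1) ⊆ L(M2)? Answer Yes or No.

Yes

Converting the expression M2 to a DFA (subset construction, then merging equivalent states) gives the minimal DFA with states {r0, r1}, start state r0, accepting states {r1} and transitions r0: 0→r0, 1→r1; r1: 0→r0, 1→r1.
Exploring the product automaton M1 × M2 from the start pair (s0, r0), following both machines on each input symbol, reaches 8 state pairs: (s0, r0), (s2, r1), (s3, r0), (s4, r1), (s1, r0), (s3, r1), (s5, r0), (s0, r1).
M1 accepts in {s2} and M2 accepts in {r1}. The reachable pairs whose M1-component is accepting are (s2, r1); in each of them the M2-component is accepting too, so the product for L(M1) \ L(M2) (M1-component accepting, M2-component rejecting) has no reachable accepting pair and the difference is empty.
Hence every string in L(M1) is also in L(M2).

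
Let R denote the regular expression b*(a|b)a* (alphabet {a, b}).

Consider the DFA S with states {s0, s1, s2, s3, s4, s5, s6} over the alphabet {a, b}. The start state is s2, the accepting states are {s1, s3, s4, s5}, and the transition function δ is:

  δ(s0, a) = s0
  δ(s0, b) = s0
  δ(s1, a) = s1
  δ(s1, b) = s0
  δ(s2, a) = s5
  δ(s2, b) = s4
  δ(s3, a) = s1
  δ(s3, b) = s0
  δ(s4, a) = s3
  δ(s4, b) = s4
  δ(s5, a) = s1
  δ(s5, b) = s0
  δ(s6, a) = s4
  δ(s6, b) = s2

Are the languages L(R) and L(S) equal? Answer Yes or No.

Yes

Converting the expression R to a DFA (subset construction, then merging equivalent states) gives the minimal DFA with states {r0, r1, r2, r3}, start state r0, accepting states {r1, r2} and transitions r0: a→r1, b→r2; r1: a→r1, b→r3; r2: a→r1, b→r2; r3: a→r3, b→r3.
Exploring the product automaton R × S from the start pair (r0, s2), following both machines on each input symbol, reaches 6 state pairs: (r0, s2), (r1, s5), (r2, s4), (r1, s1), (r3, s0), (r1, s3).
R accepts in {r1, r2} and S accepts in {s1, s3, s4, s5}. In every reachable pair the two components are either both accepting — (r1, s5), (r2, s4), (r1, s1), (r1, s3) — or both non-accepting, so no string is accepted by exactly one of the machines: L(R) \ L(S) and L(S) \ L(R) are both empty.
Hence every string is accepted by R iff it is accepted by S, and the two languages coincide.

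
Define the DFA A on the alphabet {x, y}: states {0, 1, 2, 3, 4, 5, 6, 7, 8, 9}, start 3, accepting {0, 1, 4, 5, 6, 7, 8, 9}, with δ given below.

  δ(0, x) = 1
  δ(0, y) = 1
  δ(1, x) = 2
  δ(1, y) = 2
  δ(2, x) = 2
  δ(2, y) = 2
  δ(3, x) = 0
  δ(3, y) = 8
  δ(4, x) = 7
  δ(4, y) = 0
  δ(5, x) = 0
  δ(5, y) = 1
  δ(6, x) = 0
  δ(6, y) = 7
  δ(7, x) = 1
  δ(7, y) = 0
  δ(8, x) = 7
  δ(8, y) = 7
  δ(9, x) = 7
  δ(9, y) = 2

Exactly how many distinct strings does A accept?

The useful subgraph on states {0, 1, 3, 7, 8} is acyclic, so L(A) is finite; the longest accepting path visits 5 useful states, giving maximum string length 4.
Counting accepting paths from 3 by length: 2 of length 1, 4 of length 2, 4 of length 3, 4 of length 4. Total 14.

14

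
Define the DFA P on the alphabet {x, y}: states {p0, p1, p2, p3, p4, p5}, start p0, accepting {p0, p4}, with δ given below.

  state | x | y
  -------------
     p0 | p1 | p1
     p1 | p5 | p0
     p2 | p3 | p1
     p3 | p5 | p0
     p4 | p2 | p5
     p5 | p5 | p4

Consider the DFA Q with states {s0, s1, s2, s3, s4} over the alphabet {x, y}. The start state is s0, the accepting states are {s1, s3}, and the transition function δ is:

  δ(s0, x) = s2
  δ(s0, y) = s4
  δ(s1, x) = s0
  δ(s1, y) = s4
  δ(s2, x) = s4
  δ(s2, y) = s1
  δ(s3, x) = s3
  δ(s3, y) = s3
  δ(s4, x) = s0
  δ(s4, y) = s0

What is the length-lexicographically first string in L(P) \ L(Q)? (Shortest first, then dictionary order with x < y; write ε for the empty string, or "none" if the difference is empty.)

The empty string ε is accepted by P but not by Q.
Since ε is the unique shortest string, it is the required witness.

ε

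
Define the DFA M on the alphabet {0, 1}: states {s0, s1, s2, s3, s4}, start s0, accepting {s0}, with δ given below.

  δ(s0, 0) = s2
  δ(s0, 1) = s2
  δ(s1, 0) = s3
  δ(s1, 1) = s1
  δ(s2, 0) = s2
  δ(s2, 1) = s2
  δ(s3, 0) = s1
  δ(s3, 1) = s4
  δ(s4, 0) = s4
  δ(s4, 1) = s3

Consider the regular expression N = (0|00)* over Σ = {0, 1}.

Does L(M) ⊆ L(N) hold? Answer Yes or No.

Converting the expression N to a DFA (subset construction, then merging equivalent states) gives the minimal DFA with states {n0, n1}, start state n0, accepting states {n0} and transitions n0: 0→n0, 1→n1; n1: 0→n1, 1→n1.
Exploring the product automaton M × N from the start pair (s0, n0), following both machines on each input symbol, reaches 3 state pairs: (s0, n0), (s2, n0), (s2, n1).
M accepts in {s0} and N accepts in {n0}. The reachable pairs whose M-component is accepting are (s0, n0); in each of them the N-component is accepting too, so the product for L(M) \ L(N) (M-component accepting, N-component rejecting) has no reachable accepting pair and the difference is empty.
Hence every string in L(M) is also in L(N).

Yes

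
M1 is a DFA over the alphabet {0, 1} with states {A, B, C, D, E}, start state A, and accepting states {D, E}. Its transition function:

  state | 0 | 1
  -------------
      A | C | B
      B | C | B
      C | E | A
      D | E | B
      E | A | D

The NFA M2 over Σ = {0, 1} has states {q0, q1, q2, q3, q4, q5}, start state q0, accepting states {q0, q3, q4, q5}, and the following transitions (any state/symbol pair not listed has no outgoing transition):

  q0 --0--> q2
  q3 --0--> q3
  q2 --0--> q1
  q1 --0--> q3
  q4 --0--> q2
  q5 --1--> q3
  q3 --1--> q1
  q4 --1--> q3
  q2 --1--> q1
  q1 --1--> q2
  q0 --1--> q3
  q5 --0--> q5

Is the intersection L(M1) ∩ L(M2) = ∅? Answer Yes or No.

The string 100 is accepted by both M1 and M2.
Hence L(M1) ∩ L(M2) ≠ ∅.

No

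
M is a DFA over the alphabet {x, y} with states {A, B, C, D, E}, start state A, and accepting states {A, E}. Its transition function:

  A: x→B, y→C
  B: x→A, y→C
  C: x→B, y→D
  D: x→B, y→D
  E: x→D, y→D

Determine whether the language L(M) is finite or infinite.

State A is reachable from the start and can reach an accepting state, and it lies on the cycle A → B → A.
Traversing that cycle any number of times yields accepted strings of unbounded length, so the language is infinite.

infinite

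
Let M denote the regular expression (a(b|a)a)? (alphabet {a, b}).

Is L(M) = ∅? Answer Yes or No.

The empty string ε matches the expression, so it belongs to L(M).
Since L(M) contains at least one string, it is not empty.

No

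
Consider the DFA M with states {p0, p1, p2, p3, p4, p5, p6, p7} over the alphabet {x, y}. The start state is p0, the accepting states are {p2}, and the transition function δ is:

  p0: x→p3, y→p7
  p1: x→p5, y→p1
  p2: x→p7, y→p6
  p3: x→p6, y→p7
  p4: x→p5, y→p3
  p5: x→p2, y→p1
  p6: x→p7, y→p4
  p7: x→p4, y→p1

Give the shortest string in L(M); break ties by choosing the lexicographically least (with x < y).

yxxx

A breadth-first search from p0 reaches an accepting state first via the path p0 → p7 → p4 → p5 → p2 on input yxxx.
No string of length < 4 is accepted (BFS exhausts all shorter strings without reaching an accepting state), and yxxx is the lexicographically least accepting string of length 4.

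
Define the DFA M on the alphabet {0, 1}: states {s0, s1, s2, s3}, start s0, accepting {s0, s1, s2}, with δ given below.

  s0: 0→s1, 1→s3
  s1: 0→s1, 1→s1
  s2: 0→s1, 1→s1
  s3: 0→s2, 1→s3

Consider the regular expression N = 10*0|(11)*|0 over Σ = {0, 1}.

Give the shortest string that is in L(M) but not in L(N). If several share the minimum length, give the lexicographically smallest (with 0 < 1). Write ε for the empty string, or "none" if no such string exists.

00

The string 00 is accepted by M but not by N.
No shorter string lies in the difference, and 00 is the lexicographically first length-2 string in L(M) \ L(N).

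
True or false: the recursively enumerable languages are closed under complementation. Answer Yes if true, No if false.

If both L and its complement were r.e., running the two recognisers in parallel would decide L, so L would be recursive; but there are r.e. languages that are not recursive (e.g. the halting problem), and their complements are therefore not r.e.

No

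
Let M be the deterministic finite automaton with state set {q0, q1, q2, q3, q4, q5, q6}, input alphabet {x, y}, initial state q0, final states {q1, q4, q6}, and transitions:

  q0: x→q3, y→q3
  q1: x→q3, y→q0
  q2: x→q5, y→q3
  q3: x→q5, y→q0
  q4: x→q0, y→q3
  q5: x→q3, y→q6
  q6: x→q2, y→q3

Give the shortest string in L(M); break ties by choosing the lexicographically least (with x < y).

A breadth-first search from q0 reaches an accepting state first via the path q0 → q3 → q5 → q6 on input xxy.
No string of length < 3 is accepted (BFS exhausts all shorter strings without reaching an accepting state), and xxy is the lexicographically least accepting string of length 3.

xxy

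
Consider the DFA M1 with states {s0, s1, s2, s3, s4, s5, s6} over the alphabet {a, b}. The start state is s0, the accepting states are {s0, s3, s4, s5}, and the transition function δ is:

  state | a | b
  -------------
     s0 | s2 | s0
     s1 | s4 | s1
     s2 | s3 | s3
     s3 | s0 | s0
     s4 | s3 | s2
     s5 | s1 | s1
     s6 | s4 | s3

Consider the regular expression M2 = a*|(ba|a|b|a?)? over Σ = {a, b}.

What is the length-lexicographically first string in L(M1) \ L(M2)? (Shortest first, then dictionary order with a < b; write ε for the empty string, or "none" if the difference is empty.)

The string ab is accepted by M1 but not by M2.
No shorter string lies in the difference, and ab is the lexicographically first length-2 string in L(M1) \ L(M2).

ab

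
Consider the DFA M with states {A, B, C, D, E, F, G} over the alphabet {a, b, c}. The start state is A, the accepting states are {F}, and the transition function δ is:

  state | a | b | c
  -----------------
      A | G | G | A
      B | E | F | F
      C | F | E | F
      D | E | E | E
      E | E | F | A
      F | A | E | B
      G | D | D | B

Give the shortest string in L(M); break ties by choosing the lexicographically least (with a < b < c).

A breadth-first search from A reaches an accepting state first via the path A → G → B → F on input acb.
No string of length < 3 is accepted (BFS exhausts all shorter strings without reaching an accepting state), and acb is the lexicographically least accepting string of length 3.

acb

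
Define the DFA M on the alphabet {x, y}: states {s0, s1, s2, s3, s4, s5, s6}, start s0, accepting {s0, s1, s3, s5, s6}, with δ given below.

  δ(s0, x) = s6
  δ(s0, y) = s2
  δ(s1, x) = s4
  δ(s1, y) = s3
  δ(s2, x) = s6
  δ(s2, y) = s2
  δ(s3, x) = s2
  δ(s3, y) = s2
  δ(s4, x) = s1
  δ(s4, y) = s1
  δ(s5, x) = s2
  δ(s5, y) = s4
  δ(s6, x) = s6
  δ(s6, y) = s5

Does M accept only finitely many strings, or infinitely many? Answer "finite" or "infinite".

infinite

State s2 is reachable from the start and can reach an accepting state, and it lies on the cycle s2 → s2.
Traversing that cycle any number of times yields accepted strings of unbounded length, so the language is infinite.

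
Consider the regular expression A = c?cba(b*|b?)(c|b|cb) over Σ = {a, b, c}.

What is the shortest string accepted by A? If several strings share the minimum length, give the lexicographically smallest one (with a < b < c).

By inspection of the expression, no string of length less than 4 matches, and cbab is the lexicographically first match of length 4.

cbab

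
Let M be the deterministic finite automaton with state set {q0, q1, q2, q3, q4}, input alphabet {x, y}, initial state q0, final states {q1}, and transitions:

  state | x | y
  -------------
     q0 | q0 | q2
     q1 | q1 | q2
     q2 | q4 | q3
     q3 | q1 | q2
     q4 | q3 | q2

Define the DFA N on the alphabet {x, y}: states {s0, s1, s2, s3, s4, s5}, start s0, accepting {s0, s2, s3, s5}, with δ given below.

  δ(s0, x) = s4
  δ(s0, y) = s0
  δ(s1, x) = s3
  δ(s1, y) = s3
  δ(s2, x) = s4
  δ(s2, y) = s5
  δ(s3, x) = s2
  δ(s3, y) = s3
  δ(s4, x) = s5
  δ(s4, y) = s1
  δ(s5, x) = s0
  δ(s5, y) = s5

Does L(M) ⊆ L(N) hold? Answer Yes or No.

The string yyx is in L(M) but not in L(N).
So L(M) ⊄ L(N).

No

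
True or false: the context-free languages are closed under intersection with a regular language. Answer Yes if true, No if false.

Yes

Run a PDA for the context-free language and a DFA for the regular one in parallel (product of finite controls, the PDA's stack unchanged, the DFA advancing only on input moves); the product PDA accepts exactly the intersection. (Intersection of two CFLs, by contrast, can fail to be context-free.)
So the context-free languages are closed under intersection with a regular language.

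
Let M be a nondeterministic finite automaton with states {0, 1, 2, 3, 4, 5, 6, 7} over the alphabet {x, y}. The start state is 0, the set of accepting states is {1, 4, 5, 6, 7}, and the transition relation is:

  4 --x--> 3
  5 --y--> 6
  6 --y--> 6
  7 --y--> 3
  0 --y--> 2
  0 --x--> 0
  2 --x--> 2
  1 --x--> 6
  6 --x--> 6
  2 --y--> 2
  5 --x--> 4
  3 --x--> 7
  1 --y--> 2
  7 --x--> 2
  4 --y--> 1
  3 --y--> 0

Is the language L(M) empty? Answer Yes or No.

Yes

The states reachable from the start state are {0, 2}.
None of the accepting states {1, 4, 5, 6, 7} is reachable, so no string is accepted and L(M) = ∅.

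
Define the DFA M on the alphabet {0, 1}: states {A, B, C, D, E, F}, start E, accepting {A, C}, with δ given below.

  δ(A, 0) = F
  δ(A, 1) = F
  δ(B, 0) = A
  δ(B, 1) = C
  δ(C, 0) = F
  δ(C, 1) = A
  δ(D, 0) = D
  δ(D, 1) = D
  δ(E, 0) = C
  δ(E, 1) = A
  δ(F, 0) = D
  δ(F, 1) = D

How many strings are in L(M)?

The useful subgraph on states {A, C, E} is acyclic, so L(M) is finite; the longest accepting path visits 3 useful states, giving maximum string length 2.
Counting accepting paths from E by length: 2 of length 1, 1 of length 2. Total 3.

3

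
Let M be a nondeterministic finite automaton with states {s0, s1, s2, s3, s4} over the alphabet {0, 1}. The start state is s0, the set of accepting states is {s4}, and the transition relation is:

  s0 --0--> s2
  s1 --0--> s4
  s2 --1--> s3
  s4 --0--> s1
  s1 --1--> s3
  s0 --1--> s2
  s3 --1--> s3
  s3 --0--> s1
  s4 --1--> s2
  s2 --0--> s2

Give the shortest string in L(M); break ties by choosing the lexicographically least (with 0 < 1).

A breadth-first search from s0 reaches an accepting state first via the path s0 → s2 → s3 → s1 → s4 on input 0100.
No string of length < 4 is accepted (BFS exhausts all shorter strings without reaching an accepting state), and 0100 is the lexicographically least accepting string of length 4.

0100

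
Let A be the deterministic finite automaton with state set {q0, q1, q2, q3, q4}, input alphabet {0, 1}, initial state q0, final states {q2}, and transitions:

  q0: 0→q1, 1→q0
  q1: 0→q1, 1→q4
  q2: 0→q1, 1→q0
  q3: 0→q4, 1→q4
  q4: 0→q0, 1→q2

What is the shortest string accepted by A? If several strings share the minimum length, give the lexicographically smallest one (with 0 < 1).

A breadth-first search from q0 reaches an accepting state first via the path q0 → q1 → q4 → q2 on input 011.
No string of length < 3 is accepted (BFS exhausts all shorter strings without reaching an accepting state), and 011 is the lexicographically least accepting string of length 3.

011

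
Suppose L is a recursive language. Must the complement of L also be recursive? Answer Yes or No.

Run the decider for L and flip its answer; since the decider halts on every input, this decides the complement.
So the recursive languages are closed under complement.

Yes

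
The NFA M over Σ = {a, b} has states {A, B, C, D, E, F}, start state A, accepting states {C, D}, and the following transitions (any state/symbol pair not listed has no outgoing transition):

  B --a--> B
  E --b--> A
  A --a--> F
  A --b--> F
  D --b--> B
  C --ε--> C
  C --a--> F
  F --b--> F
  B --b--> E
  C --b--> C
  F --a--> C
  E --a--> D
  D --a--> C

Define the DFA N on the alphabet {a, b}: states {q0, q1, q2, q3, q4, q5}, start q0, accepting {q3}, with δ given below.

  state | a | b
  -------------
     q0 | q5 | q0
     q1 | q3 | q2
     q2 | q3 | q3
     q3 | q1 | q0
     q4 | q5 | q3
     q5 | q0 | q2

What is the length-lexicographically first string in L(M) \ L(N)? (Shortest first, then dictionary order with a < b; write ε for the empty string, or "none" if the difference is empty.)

aa

The string aa is accepted by M but not by N.
No shorter string lies in the difference, and aa is the lexicographically first length-2 string in L(M) \ L(N).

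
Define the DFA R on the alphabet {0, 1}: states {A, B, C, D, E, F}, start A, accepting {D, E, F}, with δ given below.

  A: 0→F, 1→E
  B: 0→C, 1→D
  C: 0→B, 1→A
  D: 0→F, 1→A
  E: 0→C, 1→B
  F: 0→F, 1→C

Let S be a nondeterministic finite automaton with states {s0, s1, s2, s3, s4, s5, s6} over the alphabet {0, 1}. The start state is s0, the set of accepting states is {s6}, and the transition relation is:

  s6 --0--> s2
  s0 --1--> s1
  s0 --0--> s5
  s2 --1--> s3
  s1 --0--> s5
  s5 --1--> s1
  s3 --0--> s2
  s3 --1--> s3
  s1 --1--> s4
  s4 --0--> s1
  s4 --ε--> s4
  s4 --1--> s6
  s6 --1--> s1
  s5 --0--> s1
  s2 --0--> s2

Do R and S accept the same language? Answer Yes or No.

No

The string 0 is accepted by R but rejected by S.
So L(R) ≠ L(S).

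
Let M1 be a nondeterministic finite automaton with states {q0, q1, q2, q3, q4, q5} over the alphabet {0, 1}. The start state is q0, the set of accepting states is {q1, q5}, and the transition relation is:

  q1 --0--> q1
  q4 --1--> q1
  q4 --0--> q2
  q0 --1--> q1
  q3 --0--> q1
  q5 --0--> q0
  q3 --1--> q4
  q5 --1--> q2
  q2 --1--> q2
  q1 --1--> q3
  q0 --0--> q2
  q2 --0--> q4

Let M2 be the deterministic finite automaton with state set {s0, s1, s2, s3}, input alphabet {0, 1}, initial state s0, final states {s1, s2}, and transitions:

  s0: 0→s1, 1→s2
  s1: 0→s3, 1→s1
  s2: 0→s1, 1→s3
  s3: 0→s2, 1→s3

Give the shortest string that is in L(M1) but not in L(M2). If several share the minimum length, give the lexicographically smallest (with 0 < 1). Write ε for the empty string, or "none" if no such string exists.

The string 001 is accepted by M1 but not by M2.
No shorter string lies in the difference, and 001 is the lexicographically first length-3 string in L(M1) \ L(M2).

001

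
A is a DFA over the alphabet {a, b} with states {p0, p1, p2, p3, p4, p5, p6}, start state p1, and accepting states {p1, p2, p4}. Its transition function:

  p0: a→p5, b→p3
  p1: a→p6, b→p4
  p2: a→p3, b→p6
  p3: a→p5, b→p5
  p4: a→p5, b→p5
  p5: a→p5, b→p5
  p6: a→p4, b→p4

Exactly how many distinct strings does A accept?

The useful subgraph on states {p1, p4, p6} is acyclic, so L(A) is finite; the longest accepting path visits 3 useful states, giving maximum string length 2.
Counting accepting paths from p1 by length: 1 of length 0, 1 of length 1, 2 of length 2. Total 4.

4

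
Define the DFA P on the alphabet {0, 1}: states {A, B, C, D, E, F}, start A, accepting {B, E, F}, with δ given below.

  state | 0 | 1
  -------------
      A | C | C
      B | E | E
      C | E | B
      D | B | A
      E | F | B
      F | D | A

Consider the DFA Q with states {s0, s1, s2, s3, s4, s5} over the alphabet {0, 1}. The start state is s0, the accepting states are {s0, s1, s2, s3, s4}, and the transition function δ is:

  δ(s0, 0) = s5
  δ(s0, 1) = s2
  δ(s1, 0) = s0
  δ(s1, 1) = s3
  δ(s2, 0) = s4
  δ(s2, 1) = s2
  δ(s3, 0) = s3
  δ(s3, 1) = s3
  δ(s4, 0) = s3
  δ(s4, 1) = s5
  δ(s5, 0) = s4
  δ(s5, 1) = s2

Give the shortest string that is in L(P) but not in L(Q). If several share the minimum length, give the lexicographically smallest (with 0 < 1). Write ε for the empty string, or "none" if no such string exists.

001

The string 001 is accepted by P but not by Q.
No shorter string lies in the difference, and 001 is the lexicographically first length-3 string in L(P) \ L(Q).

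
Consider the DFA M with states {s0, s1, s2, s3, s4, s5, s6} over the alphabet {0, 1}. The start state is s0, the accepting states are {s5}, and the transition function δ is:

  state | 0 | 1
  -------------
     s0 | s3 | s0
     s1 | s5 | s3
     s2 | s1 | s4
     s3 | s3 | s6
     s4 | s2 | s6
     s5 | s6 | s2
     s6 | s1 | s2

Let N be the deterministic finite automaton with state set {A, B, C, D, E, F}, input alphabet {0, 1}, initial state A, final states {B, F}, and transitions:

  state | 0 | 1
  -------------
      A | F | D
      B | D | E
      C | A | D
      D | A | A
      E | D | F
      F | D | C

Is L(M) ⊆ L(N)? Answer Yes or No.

No

The string 00100 is in L(M) but not in L(N).
So L(M) ⊄ L(N).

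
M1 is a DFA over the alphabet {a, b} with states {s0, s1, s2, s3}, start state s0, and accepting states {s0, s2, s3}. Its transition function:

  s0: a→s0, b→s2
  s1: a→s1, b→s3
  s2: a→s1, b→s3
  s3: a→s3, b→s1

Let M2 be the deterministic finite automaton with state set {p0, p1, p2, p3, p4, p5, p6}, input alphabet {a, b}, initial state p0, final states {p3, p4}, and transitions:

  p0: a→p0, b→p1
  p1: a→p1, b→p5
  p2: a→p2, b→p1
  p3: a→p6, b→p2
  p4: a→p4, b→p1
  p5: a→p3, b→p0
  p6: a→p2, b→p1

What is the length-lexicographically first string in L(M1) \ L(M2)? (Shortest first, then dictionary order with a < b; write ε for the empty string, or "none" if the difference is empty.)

ε

The empty string ε is accepted by M1 but not by M2.
Since ε is the unique shortest string, it is the required witness.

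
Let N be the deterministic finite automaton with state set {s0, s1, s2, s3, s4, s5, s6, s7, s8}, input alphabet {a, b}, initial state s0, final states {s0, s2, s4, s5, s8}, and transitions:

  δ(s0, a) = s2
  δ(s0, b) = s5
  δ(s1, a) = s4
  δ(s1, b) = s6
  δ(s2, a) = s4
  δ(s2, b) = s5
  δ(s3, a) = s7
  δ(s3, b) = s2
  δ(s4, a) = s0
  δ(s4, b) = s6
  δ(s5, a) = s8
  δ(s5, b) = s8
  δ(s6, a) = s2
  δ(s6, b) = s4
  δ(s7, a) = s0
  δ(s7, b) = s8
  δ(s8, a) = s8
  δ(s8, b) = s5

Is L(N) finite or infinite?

infinite

State s0 is reachable from the start and can reach an accepting state, and it lies on the cycle s0 → s2 → s4 → s0.
Traversing that cycle any number of times yields accepted strings of unbounded length, so the language is infinite.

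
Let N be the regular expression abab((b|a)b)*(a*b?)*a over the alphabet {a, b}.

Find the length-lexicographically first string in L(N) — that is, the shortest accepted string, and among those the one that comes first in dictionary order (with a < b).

ababa

By inspection of the expression, no string of length less than 5 matches, and ababa is the lexicographically first match of length 5.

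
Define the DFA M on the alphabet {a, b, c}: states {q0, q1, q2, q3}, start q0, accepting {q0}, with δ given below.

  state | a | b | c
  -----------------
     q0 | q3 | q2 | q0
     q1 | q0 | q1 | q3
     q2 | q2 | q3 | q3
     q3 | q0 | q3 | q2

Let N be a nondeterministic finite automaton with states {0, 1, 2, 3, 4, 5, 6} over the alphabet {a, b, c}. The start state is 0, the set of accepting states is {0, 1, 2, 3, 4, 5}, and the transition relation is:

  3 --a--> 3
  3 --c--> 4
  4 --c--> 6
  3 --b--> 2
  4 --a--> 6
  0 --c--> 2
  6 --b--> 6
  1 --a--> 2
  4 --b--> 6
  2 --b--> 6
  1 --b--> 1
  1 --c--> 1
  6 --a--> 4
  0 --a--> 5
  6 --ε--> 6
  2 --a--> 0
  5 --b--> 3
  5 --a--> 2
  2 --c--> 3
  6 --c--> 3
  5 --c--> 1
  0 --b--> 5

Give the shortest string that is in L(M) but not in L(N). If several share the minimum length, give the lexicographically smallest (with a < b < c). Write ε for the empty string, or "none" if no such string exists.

cccc

The string cccc is accepted by M but not by N.
No shorter string lies in the difference, and cccc is the lexicographically first length-4 string in L(M) \ L(N).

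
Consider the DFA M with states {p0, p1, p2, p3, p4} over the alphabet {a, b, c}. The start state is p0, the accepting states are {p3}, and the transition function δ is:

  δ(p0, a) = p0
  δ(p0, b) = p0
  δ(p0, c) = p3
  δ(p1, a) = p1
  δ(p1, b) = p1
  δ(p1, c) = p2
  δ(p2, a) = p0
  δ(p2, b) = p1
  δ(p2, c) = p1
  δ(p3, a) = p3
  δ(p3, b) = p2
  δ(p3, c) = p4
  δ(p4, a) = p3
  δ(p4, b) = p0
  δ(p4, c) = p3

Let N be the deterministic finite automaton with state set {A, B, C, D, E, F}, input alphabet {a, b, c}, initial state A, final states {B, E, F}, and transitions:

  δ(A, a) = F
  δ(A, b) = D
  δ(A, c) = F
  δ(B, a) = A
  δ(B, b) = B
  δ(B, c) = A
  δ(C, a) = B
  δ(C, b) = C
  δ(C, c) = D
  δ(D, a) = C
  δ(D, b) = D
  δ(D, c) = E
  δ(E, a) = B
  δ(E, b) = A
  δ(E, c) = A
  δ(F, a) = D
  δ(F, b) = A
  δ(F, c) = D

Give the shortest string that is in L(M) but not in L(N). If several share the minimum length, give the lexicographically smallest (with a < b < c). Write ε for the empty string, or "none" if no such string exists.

ac

The string ac is accepted by M but not by N.
No shorter string lies in the difference, and ac is the lexicographically first length-2 string in L(M) \ L(N).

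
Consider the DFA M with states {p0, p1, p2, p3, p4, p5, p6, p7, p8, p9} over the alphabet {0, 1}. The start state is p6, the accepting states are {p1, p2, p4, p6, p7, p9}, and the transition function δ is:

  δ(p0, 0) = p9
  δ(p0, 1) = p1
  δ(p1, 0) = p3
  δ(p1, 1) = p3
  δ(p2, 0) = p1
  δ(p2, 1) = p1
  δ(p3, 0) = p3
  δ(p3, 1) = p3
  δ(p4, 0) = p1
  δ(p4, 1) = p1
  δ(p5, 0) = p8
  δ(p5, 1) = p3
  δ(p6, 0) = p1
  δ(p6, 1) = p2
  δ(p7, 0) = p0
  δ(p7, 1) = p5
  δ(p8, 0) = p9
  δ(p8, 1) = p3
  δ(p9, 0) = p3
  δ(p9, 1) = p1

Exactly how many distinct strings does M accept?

The useful subgraph on states {p1, p2, p6} is acyclic, so L(M) is finite; the longest accepting path visits 3 useful states, giving maximum string length 2.
Counting accepting paths from p6 by length: 1 of length 0, 2 of length 1, 2 of length 2. Total 5.

5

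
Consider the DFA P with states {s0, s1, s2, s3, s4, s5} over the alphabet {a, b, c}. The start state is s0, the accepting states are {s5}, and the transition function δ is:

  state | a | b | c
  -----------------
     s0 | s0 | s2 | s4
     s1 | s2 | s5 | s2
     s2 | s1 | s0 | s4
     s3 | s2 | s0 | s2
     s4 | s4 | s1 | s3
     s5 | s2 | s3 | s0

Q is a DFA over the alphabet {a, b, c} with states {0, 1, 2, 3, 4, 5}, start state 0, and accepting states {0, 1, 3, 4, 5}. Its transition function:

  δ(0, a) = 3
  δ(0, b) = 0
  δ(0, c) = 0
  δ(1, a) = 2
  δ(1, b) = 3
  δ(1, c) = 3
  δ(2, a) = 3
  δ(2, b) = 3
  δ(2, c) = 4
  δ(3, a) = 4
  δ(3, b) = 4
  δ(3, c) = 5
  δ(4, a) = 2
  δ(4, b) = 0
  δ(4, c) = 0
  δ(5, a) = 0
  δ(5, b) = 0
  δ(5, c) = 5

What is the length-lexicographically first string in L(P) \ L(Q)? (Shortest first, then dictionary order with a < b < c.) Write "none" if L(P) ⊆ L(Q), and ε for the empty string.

Exploring the product automaton P × Q from the start pair (s0, 0), following both machines on each input symbol, reaches 25 state pairs: (s0, 0), (s0, 3), (s2, 0), (s4, 0), (s0, 4), (s2, 4), (s4, 5), (s1, 3), (s4, 3), (s1, 0), (s3, 0), (s0, 2), (s1, 2), (s3, 5), (s5, 4), (s2, 5), (s4, 4), (s1, 4), (s2, 3), (s5, 0), (s5, 3), (s2, 2), (s4, 2), (s3, 4), (s0, 5).
P accepts in {s5} and Q accepts in {0, 1, 3, 4, 5}. The reachable pairs whose P-component is accepting are (s5, 4), (s5, 0), (s5, 3); in each of them the Q-component is accepting too, so the product for L(P) \ L(Q) (P-component accepting, Q-component rejecting) has no reachable accepting pair and the difference is empty.
So every string accepted by P is also accepted by Q: L(P) \ L(Q) = ∅ and there is no such string.

none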